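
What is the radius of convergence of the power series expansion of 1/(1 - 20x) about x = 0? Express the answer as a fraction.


Expanding 1/(1 - 20x) = sum_{k>=0} 20^k x^k, the series converges when |20x| < 1, i.e., |x| < 1/20.
So the radius of convergence is 1/20 = 1/20.

1/20


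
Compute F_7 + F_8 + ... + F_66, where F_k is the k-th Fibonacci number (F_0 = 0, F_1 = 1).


Use the identity sum_{k=0}^{N} F_k = F_{N+2} - 1 (which follows from F_{k+2} - F_{k+1} = F_k). Then
sum_{k=7}^{66} F_k = (F_{68} - 1) - (F_{8} - 1) = F_{68} - F_{8}.
Computing: F_{68} = 72723460248141, F_{8} = 21, so
Sum = 72723460248141 - 21 = 72723460248120.

72723460248120


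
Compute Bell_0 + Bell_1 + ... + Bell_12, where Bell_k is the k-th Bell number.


Recall Bell_k counts set partitions of a k-set (with Bell_0 = 1 by convention).
Bell_0 through Bell_12: 1, 1, 2, 5, 15, 52, 203, 877, 4140, 21147, 115975, 678570, 4213597
Sum = 1 + 1 + 2 + 5 + 15 + 52 + 203 + 877 + 4140 + 21147 + 115975 + 678570 + 4213597 = 5034585.

5034585


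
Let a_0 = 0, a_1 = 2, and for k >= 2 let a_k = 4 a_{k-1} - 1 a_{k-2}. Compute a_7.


Iterating the recurrence forward:
a_0 = 0
a_1 = 2
a_2 = 4*2 - 1*0 = 8
a_3 = 4*8 - 1*2 = 30
a_4 = 4*30 - 1*8 = 112
a_5 = 4*112 - 1*30 = 418
a_6 = 4*418 - 1*112 = 1560
a_7 = 4*1560 - 1*418 = 5822
So a_7 = 5822.

5822


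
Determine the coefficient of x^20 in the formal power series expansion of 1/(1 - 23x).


The geometric series identity gives 1/(1 - c x) = sum_{k>=0} c^k x^k, so the coefficient of x^k is c^k.
Here c = 23 and k = 20.
Computing: 23^20 = 1716155831334586342923895201

1716155831334586342923895201


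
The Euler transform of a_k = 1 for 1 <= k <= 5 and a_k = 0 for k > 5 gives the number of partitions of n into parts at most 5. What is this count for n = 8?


Partitions of 8 into parts at most 5:
Using generating function (1-x)^(-1)(1-x^2)^(-1)...(1-x^5)^(-1),
the coefficient of x^8 = 18

18


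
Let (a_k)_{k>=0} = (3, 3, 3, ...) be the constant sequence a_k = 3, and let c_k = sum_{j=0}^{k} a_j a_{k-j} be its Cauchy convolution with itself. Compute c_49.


Since a_j = 3 for all j >= 0, the convolution sum becomes
c_k = sum_{j=0}^{k} 3 * 3 = 9 * (k + 1).
Equivalently, the generating function of (a_k) is 3/(1 - x) and its square is 9/(1 - x)^2 = sum_{k>=0} 9(k + 1) x^k.
For k = 49: 9 * 50 = 450.

450


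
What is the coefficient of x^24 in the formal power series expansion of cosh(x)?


The Maclaurin series is cosh(t) = sum_{m>=0} t^(2m) / (2m)!, so substituting t = x, only even powers of x are nonzero, with coefficient of x^(2m) equal to 1 / (2m)!.
For x^24 the coefficient is 1/24! = 1/620448401733239439360000 = 1/620448401733239439360000.

1/620448401733239439360000


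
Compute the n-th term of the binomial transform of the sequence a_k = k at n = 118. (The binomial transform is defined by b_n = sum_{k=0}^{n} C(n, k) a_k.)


With a_k = k, b_n = sum_{k=0}^{n} C(n, k) k. Using k * C(n, k) = n * C(n-1, k-1) gives b_n = n * sum_{k>=1} C(n-1, k-1) = n * 2^(n-1).
For n = 118: 118 * 2^117 = 118 * 166153499473114484112975882535043072 = 19606112937827509125331154139135082496.

19606112937827509125331154139135082496


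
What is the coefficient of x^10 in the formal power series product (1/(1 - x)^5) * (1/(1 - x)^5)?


Combine the factors: (1/(1 - x)^5) * (1/(1 - x)^5) = 1/(1 - x)^10.
Then use 1/(1 - x)^r = sum_{k>=0} C(k + r - 1, r - 1) x^k with r = 10 and k = 10:
C(19, 9) = 92378.

92378


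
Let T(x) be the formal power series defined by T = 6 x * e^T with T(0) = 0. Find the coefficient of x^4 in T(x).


Apply the Lagrange inversion formula: if T = 6 x * phi(T) with phi(t) = e^t, then
[x^n] T = 6^n * (1/n) [t^(n-1)] phi(t)^n = 6^n * (1/n) [t^(n-1)] e^(n t) = 6^n * (1/n) * n^(n-1) / (n-1)! = 6^n * n^(n-1) / n!.
When c = 1 this is the Cayley count of rooted labeled trees on n vertices, divided by n!.
For n = 4: 6^4 * 4^3 / 4! = 1296 * 64/24 = 3456.

3456


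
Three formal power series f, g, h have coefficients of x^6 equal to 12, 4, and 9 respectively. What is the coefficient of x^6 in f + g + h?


Series addition is componentwise:
12 + 4 + 9
= 25

25


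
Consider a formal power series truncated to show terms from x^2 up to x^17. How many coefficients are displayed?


From x^2 to x^17 inclusive, the count is 17 - 2 + 1 = 16.

16


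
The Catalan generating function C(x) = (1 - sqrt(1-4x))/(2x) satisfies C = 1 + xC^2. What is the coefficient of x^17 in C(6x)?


Substituting x -> 6x scales the n-th coefficient by 6^n, so [x^17] C(6x) = 6^17 * C_17.
C_17 = C(2*17, 17)/(18) = 2333606220/18 = 129644790.
So 6^17 * 129644790 = 16926659444736 * 129644790 = 2194453209114315325440.

2194453209114315325440


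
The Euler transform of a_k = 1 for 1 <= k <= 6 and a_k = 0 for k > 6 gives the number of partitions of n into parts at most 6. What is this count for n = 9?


Partitions of 9 into parts at most 6:
Using generating function (1-x)^(-1)(1-x^2)^(-1)...(1-x^6)^(-1),
the coefficient of x^9 = 26

26


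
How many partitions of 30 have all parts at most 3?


Using the generating function (1-x)^(-1)(1-x^2)^(-1)(1-x^3)^(-1),
the coefficient of x^30 counts these restricted partitions.
Result = 91

91


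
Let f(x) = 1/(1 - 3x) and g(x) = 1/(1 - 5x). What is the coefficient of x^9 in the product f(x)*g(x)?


The coefficient of x^n in f*g is the Cauchy product: sum_{k=0}^{n} a^k * b^(n-k).
With a=3, b=5, n=9:
sum_{k=0}^{9} 3^k * 5^(9-k)
= 4853288

4853288


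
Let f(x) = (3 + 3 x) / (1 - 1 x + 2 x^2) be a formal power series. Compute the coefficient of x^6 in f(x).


Write f(x) = sum_{k>=0} a_k x^k. Multiplying both sides by 1 - 1 x + 2 x^2 gives
(1 - 1 x + 2 x^2) sum_{k>=0} a_k x^k = 3 + 3 x.
Matching coefficients:
 x^0: a_0 = 3
 x^1: a_1 - 1 a_0 = 3  =>  a_1 = 1*3 + 3 = 6
 x^k (k >= 2): a_k = 1 a_{k-1} - 2 a_{k-2}.
Iterating: a_2 = 0, a_3 = -12, a_4 = -12, a_5 = 12, a_6 = 36.
So the coefficient of x^6 is 36.

36


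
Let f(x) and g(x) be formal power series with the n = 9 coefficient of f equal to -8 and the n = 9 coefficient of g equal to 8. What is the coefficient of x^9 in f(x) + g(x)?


Addition of formal power series is termwise.
The coefficient of x^9 in f + g = -8 + 8
= 0

0


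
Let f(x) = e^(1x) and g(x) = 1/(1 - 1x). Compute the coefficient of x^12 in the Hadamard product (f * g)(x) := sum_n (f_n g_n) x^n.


Expanding: f_k = 1^k/k! (from e^(1x)) and g_k = 1^k (from 1/(1 - 1x)). So the Hadamard coefficient (f * g)_k = 1^k 1^k / k! = (1)^k / k!.
For k = 12: 1^12/12! = 1/479001600 = 1/479001600.

1/479001600


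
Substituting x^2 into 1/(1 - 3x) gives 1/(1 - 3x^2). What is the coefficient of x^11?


Since 1/(1 - 3x^2) only has even powers of x,
the coefficient of x^11 (odd) is 0.

0


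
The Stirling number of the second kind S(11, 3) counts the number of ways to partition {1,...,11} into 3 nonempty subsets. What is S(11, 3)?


Using the explicit formula S(n,k) = (1/k!) sum_{j=0}^{k} (-1)^(k-j) C(k,j) j^n:
S(11, 3) = 28501
Equivalently, S(n,k) is n! times the coefficient of x^n in the EGF (e^x - 1)^k / k!.

28501


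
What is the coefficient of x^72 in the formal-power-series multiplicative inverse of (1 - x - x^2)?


Let the inverse be f(x) = sum_{k>=0} a_k x^k. From f(x) * (1 - x - x^2) = 1 and matching coefficients:
 x^0: a_0 = 1.
 x^1: a_1 - a_0 = 0, so a_1 = 1.
 x^k (k >= 2): a_k - a_{k-1} - a_{k-2} = 0, i.e. a_k = a_{k-1} + a_{k-2}.
This is the Fibonacci-type recurrence shifted so that a_0 = a_1 = 1.
Iterating: a_0=1, a_1=1, a_2=2, a_3=3, a_4=5, a_5=8, a_6=13, a_7=21, a_8=34, a_9=55, ...
a_72 = 806515533049393.

806515533049393


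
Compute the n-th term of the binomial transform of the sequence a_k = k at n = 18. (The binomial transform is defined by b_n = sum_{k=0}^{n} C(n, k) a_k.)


With a_k = k, b_n = sum_{k=0}^{n} C(n, k) k. Using k * C(n, k) = n * C(n-1, k-1) gives b_n = n * sum_{k>=1} C(n-1, k-1) = n * 2^(n-1).
For n = 18: 18 * 2^17 = 18 * 131072 = 2359296.

2359296


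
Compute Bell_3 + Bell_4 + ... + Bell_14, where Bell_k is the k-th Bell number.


Recall Bell_k counts set partitions of a k-set (with Bell_0 = 1 by convention).
Bell_3 through Bell_14: 5, 15, 52, 203, 877, 4140, 21147, 115975, 678570, 4213597, 27644437, 190899322
Sum = 5 + 15 + 52 + 203 + 877 + 4140 + 21147 + 115975 + 678570 + 4213597 + 27644437 + 190899322 = 223578340.

223578340


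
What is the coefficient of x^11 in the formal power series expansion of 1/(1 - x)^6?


The expansion 1/(1 - x)^r = sum_{k>=0} C(k + r - 1, r - 1) x^k follows from the multiset / negative-binomial theorem (or from repeated differentiation of the geometric series).
For r = 6 and k = 11:
C(16, 5) = 20922789888000 / (120 * 39916800) = 4368.

4368


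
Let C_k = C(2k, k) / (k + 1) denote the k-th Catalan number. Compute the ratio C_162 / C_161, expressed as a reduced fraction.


Using C_k = (2k)! / (k! (k+1)!), the ratio C_{k+1}/C_k simplifies to
C_{k+1}/C_k = [(2k+2)! / ((k+1)! (k+2)!)] * [k! (k+1)! / (2k)!]
 = (2k+2)(2k+1) / ((k+1)(k+2)) = 2(2k+1) / (k+2).
For k = 161: 2(2*161 + 1) / (161 + 2) = 646/163 = 646/163.

646/163


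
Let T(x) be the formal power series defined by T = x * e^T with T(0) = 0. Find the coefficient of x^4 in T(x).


Apply the Lagrange inversion formula: if T = x * phi(T) with phi(t) = e^t, then
[x^n] T = (1/n) [t^(n-1)] phi(t)^n = (1/n) [t^(n-1)] e^(n t) = (1/n) * n^(n-1) / (n-1)! = n^(n-1) / n!.
When c = 1 this is the Cayley count of rooted labeled trees on n vertices, divided by n!.
For n = 4: 4^3 / 4! = 64/24 = 8/3.

8/3


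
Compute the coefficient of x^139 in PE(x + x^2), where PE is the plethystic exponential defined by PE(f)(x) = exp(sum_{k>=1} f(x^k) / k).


With f(x) = x + x^2, the exponent is sum_{k>=1} (x^k + x^(2k)) / k = -ln(1 - x) - ln(1 - x^2). Exponentiating:
PE(x + x^2) = 1 / ((1 - x)(1 - x^2)).
This is the generating function for partitions of n into parts of size 1 or 2. The number of 2's can be any j in 0..69, and the rest are 1's, so
[x^139] = floor(139/2) + 1 = 70.

70


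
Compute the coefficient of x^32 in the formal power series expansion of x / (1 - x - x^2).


Let f(x) = sum_{k>=0} a_k x^k. Multiplying f(x) * (1 - x - x^2) = x and matching coefficients gives a_0 = 0, a_1 = 1, and a_k = a_{k-1} + a_{k-2} for k >= 2. These are the Fibonacci numbers F_k.
Iterating from F_0 = 0, F_1 = 1:
F_0=0, F_1=1, F_2=1, F_3=2, F_4=3, F_5=5, F_6=8, F_7=13, F_8=21, F_9=34, ...
F_32 = 2178309.

2178309


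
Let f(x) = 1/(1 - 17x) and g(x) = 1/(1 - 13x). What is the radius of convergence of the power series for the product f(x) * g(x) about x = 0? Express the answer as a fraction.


The radius of 1/(1 - 17x) is 1/17 (nearest singularity at x = 1/17), and the radius of 1/(1 - 13x) is 1/13.
The product f(x)*g(x) = 1/((1 - 17x)(1 - 13x)) has singularities at both 1/17 and 1/13, so its radius of convergence is the distance to the nearest one:
min(1/17, 1/13) = 1/17.

1/17


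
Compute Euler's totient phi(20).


phi(n) counts integers in [1, n] coprime to n. Using the multiplicative formula phi(n) = n * prod_{p | n} (1 - 1/p):
20 = 2^2 * 5, so
phi(20) = 20 * (1 - 1/2) * (1 - 1/5) = 8.

8


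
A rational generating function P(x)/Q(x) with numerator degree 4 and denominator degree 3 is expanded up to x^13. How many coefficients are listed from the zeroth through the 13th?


Expanding up to x^13 gives the coefficients for x^0, x^1, ..., x^13.
That is 13 + 1 = 14 coefficients in total.

14


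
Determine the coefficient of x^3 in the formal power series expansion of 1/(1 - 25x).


The geometric series identity gives 1/(1 - c x) = sum_{k>=0} c^k x^k, so the coefficient of x^k is c^k.
Here c = 25 and k = 3.
Computing: 25^3 = 15625

15625


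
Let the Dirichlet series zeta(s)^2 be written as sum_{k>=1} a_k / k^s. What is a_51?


The Dirichlet convolution of the constant function 1 with itself gives (1 * 1)(k) = sum_{d | k} 1 = d(k), the number of positive divisors of k.
Since zeta(s) = sum_{k>=1} 1/k^s, we have zeta(s)^2 = sum_{k>=1} d(k)/k^s, so a_k = d(k).
For k = 51: the divisors are 1, 3, 17, 51.
Count = 4.

4


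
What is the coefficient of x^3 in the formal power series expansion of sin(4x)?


The Maclaurin series is sin(t) = sum_{k>=0} (-1)^k t^(2k+1) / (2k+1)!, so substituting t = 4x, only odd powers of x are nonzero, with coefficient of x^(2k+1) equal to (-1)^k 4^(2k+1) / (2k+1)!.
Write 3 = 2*1 + 1, giving the coefficient (-1)^1 * 4^3 / 3! = -64/6 = -32/3.

-32/3


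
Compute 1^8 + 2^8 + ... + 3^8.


This power sum has a closed form given by Faulhaber's formula
sum_{k=1}^{m} k^p = (1 / (p + 1)) * sum_{j=0}^{p} C(p + 1, j) B_j m^(p + 1 - j),
but for small m direct computation is fastest:
1 + 256 + 6561 = 6818.

6818


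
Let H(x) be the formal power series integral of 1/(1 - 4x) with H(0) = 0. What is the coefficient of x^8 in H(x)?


1/(1 - 4x) = sum_{k>=0} 4^k x^k. Integrating termwise with H(0) = 0:
H(x) = sum_{k>=0} 4^k x^(k+1) / (k+1) = sum_{m>=1} 4^(m-1) x^m / m.
For m = 8: 4^7/8 = 16384/8 = 2048.

2048


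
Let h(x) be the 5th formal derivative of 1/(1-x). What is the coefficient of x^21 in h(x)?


Differentiating 5 times: d^5/dx^5 [1/(1-x)] = 5!/(1-x)^6.
The expansion 1/(1-x)^6 = sum_{k>=0} C(k+5, 5) x^k, so the coefficient of x^n in 5!/(1-x)^6 is 5! * C(n+5, 5).
For n = 21: 120 * C(26, 5) = 120 * 65780 = 7893600

7893600


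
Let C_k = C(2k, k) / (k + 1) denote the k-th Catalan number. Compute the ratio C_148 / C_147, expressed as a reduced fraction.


Using C_k = (2k)! / (k! (k+1)!), the ratio C_{k+1}/C_k simplifies to
C_{k+1}/C_k = [(2k+2)! / ((k+1)! (k+2)!)] * [k! (k+1)! / (2k)!]
 = (2k+2)(2k+1) / ((k+1)(k+2)) = 2(2k+1) / (k+2).
For k = 147: 2(2*147 + 1) / (147 + 2) = 590/149 = 590/149.

590/149


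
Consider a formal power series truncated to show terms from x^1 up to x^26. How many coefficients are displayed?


From x^1 to x^26 inclusive, the count is 26 - 1 + 1 = 26.

26


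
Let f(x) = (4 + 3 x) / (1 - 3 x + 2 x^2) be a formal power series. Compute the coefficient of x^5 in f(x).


Write f(x) = sum_{k>=0} a_k x^k. Multiplying both sides by 1 - 3 x + 2 x^2 gives
(1 - 3 x + 2 x^2) sum_{k>=0} a_k x^k = 4 + 3 x.
Matching coefficients:
 x^0: a_0 = 4
 x^1: a_1 - 3 a_0 = 3  =>  a_1 = 3*4 + 3 = 15
 x^k (k >= 2): a_k = 3 a_{k-1} - 2 a_{k-2}.
Iterating: a_2 = 37, a_3 = 81, a_4 = 169, a_5 = 345.
So the coefficient of x^5 is 345.

345


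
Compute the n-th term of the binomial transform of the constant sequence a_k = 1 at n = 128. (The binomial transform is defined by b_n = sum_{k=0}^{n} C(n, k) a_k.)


With a_k = 1 for all k, b_n = sum_{k=0}^{n} C(n, k) = 2^n by the binomial theorem.
For n = 128: 2^128 = 340282366920938463463374607431768211456.

340282366920938463463374607431768211456


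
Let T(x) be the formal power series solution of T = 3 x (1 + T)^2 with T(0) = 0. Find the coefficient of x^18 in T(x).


Apply the Lagrange inversion formula: if T = 3 x * phi(T) with phi(t) = (1 + t)^2, then [x^n] T = 3^n * (1/n) [t^(n-1)] phi(t)^n = 3^n * (1/n) [t^(n-1)] (1 + t)^(2n) = 3^n * (1/n) C(2n, n-1).
Using the identity C(2n, n-1) = C(2n, n) * n / (n+1), the unscaled factor equals C(2n, n) / (n+1) = C_n, the n-th Catalan number.
For n = 18: C_18 = C(36, 18) / 19 = 9075135300/19 = 477638700.
With the 3^18 = 387420489 factor, the coefficient is 387420489 * 477638700 = 185047018719324300.

185047018719324300


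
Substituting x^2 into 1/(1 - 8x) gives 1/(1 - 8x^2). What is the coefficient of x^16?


The coefficient of x^(2m) in 1/(1 - 8x^2) is 8^m.
With n = 16 = 2*8, the coefficient is 8^8 = 16777216.

16777216


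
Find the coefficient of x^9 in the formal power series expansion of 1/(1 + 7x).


Write 1/(1 + c x) = 1/(1 - (-c) x) and apply the geometric-series identity
1/(1 - y) = sum_{k>=0} y^k to get 1/(1 + c x) = sum_{k>=0} (-c)^k x^k.
So the coefficient of x^k is (-c)^k = (-1)^k * c^k.
Here c = 7 and k = 9:
(-7)^9 = -1 * 40353607 = -40353607

-40353607


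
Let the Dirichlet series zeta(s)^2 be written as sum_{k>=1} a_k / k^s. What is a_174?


The Dirichlet convolution of the constant function 1 with itself gives (1 * 1)(k) = sum_{d | k} 1 = d(k), the number of positive divisors of k.
Since zeta(s) = sum_{k>=1} 1/k^s, we have zeta(s)^2 = sum_{k>=1} d(k)/k^s, so a_k = d(k).
For k = 174: the divisors are 1, 2, 3, 6, 29, 58, 87, 174.
Count = 8.

8


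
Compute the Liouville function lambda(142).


The Liouville function is lambda(k) = (-1)^Omega(k), where Omega(k) counts the prime factors of k with multiplicity.
Factoring: 142 = 2 * 71, so Omega(142) = 2.
lambda(142) = (-1)^2 = 1.

1


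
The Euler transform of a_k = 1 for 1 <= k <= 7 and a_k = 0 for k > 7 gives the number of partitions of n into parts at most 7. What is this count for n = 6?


Partitions of 6 into parts at most 7:
Using generating function (1-x)^(-1)(1-x^2)^(-1)...(1-x^7)^(-1),
the coefficient of x^6 = 11

11


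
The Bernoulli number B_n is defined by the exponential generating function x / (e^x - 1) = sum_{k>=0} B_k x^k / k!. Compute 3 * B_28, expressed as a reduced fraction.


Bernoulli numbers can also be computed recursively via B_0 = 1 and sum_{j=0}^{m} C(m+1, j) B_j = 0 for m >= 1. Odd-index Bernoulli numbers vanish for k >= 3.
Computing B_28 = -23749461029/870, so 3 * B_28 = 3 * -23749461029/870 = -23749461029/290.

-23749461029/290


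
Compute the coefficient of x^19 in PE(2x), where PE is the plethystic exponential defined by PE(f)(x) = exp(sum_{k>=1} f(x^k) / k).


With f(x) = 2x, the exponent is sum_{k>=1} 2 x^k / k = 2 * (-ln(1 - x)). Exponentiating:
PE(2x) = exp(-2 ln(1 - x)) = 1/(1 - x)^2.
By the negative binomial expansion, [x^n] 1/(1 - x)^2 = C(n + 1, 1).
For n = 19: C(20, 1) = 20.

20


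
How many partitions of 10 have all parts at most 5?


Using the generating function (1-x)^(-1)(1-x^2)^(-1)...(1-x^5)^(-1),
the coefficient of x^10 counts these restricted partitions.
Result = 30

30


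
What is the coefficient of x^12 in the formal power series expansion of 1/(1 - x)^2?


The expansion 1/(1 - x)^r = sum_{k>=0} C(k + r - 1, r - 1) x^k follows from the multiset / negative-binomial theorem (or from repeated differentiation of the geometric series).
For r = 2 and k = 12:
C(13, 1) = 6227020800 / (1 * 479001600) = 13.

13


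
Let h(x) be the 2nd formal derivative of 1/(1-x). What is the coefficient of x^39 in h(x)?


Differentiating 2 times: d^2/dx^2 [1/(1-x)] = 2!/(1-x)^3.
The expansion 1/(1-x)^3 = sum_{k>=0} C(k+2, 2) x^k, so the coefficient of x^n in 2!/(1-x)^3 is 2! * C(n+2, 2).
For n = 39: 2 * C(41, 2) = 2 * 820 = 1640

1640


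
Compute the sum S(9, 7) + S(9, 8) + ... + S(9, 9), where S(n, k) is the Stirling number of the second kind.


By definition, S(n, k) counts partitions of an n-set into exactly k nonempty blocks.
Computing row n = 9 for k = 7..9:
S(9, k): 462, 36, 1
Sum = 499.

499


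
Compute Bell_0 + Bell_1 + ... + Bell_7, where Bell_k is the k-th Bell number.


Recall Bell_k counts set partitions of a k-set (with Bell_0 = 1 by convention).
Bell_0 through Bell_7: 1, 1, 2, 5, 15, 52, 203, 877
Sum = 1 + 1 + 2 + 5 + 15 + 52 + 203 + 877 = 1156.

1156


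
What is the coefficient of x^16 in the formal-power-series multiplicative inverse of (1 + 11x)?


The inverse is 1/(1 + 11x). Apply the geometric identity 1/(1 - y) = sum_{k>=0} y^k with y = -11x:
1/(1 + 11x) = sum_{k>=0} (-11)^k x^k.
So the coefficient of x^16 is (-11)^16 = 45949729863572161.

45949729863572161


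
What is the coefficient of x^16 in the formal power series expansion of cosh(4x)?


The Maclaurin series is cosh(t) = sum_{m>=0} t^(2m) / (2m)!, so substituting t = 4x, only even powers of x are nonzero, with coefficient of x^(2m) equal to 4^(2m) / (2m)!.
For x^16 the coefficient is 4^16/16! = 4294967296/20922789888000 = 131072/638512875.

131072/638512875


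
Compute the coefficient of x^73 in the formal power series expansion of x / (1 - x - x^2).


Let f(x) = sum_{k>=0} a_k x^k. Multiplying f(x) * (1 - x - x^2) = x and matching coefficients gives a_0 = 0, a_1 = 1, and a_k = a_{k-1} + a_{k-2} for k >= 2. These are the Fibonacci numbers F_k.
Iterating from F_0 = 0, F_1 = 1:
F_0=0, F_1=1, F_2=1, F_3=2, F_4=3, F_5=5, F_6=8, F_7=13, F_8=21, F_9=34, ...
F_73 = 806515533049393.

806515533049393


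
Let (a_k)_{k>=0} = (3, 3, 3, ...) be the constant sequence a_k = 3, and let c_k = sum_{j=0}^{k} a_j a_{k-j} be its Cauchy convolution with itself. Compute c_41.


Since a_j = 3 for all j >= 0, the convolution sum becomes
c_k = sum_{j=0}^{k} 3 * 3 = 9 * (k + 1).
Equivalently, the generating function of (a_k) is 3/(1 - x) and its square is 9/(1 - x)^2 = sum_{k>=0} 9(k + 1) x^k.
For k = 41: 9 * 42 = 378.

378


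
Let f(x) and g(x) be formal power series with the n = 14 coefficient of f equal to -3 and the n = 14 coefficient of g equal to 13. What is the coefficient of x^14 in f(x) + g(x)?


Addition of formal power series is termwise.
The coefficient of x^14 in f + g = -3 + 13
= 10

10


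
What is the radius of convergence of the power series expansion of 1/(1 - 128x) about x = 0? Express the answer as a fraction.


Expanding 1/(1 - 128x) = sum_{k>=0} 128^k x^k, the series converges when |128x| < 1, i.e., |x| < 1/128.
So the radius of convergence is 1/128 = 1/128.

1/128


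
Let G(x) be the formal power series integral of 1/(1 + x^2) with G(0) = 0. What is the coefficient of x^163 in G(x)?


1/(1 + x^2) = sum_{j>=0} (-1)^j x^(2j). Integrating termwise with G(0) = 0:
G(x) = sum_{j>=0} (-1)^j x^(2j+1) / (2j+1) = arctan(x).
Only odd powers are nonzero. For x^163 write 163 = 2*81 + 1, giving
(-1)^81 / 163 = -1/163 = -1/163.

-1/163


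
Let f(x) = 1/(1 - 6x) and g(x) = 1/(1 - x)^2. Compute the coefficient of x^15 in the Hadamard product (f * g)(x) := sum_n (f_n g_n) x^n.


f has coefficients f_k = 6^k. For g = 1/(1 - x)^2 the coefficient is g_k = C(k + 1, 1) = k + 1. The Hadamard coefficient is (f * g)_k = 6^k * (k + 1).
For k = 15: 6^15 * 16 = 470184984576 * 16 = 7522959753216.

7522959753216


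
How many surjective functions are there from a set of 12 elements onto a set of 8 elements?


By inclusion-exclusion on which target elements are missed, the number of surjections from an n-set onto a k-set is
surj(n, k) = sum_{j=0}^{k} (-1)^j C(k, j) (k - j)^n.
Equivalently surj(n, k) = k! * S(n, k), where S(n, k) is the Stirling number of the second kind.
For n = 12, k = 8:
S(12, 8) = 159027, so
surj = 8! * 159027 = 40320 * 159027 = 6411968640.

6411968640


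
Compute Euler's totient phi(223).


phi(n) counts integers in [1, n] coprime to n. Using the multiplicative formula phi(n) = n * prod_{p | n} (1 - 1/p):
223 = 223, so
phi(223) = 223 * (1 - 1/223) = 222.

222


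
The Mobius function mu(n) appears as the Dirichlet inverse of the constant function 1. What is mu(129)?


129 = 3 * 43 (all distinct primes).
mu(129) = (-1)^2 = 1

1


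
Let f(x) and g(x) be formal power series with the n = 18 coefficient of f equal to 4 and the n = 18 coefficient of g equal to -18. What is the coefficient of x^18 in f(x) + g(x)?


Addition of formal power series is termwise.
The coefficient of x^18 in f + g = 4 + -18
= -14

-14


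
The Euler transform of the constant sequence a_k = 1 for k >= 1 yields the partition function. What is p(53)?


The Euler transform converts the sequence a_k = 1 into the number of integer partitions.
Using the recurrence or dynamic programming:
p(53) = 329931

329931


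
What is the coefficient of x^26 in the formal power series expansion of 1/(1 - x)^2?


The negative binomial / multiset identity is
1/(1 - x)^r = sum_{k>=0} C(k + r - 1, r - 1) x^k.
Here r = 2 and k = 26, so the coefficient is
C(26 + 1, 1) = C(27, 1)
= 27

27


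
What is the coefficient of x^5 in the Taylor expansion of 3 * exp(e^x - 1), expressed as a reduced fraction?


exp(e^x - 1) = sum_{k>=0} Bell_k x^k / k!, where Bell_k is the k-th Bell number.
So the coefficient of x^5 is 3 * Bell_5 / 5!.
Computing: Bell_5 = 52 and 5! = 120, giving
3 * 52/120 = 13/10.

13/10


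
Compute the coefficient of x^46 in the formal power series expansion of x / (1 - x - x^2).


Let f(x) = sum_{k>=0} a_k x^k. Multiplying f(x) * (1 - x - x^2) = x and matching coefficients gives a_0 = 0, a_1 = 1, and a_k = a_{k-1} + a_{k-2} for k >= 2. These are the Fibonacci numbers F_k.
Iterating from F_0 = 0, F_1 = 1:
F_0=0, F_1=1, F_2=1, F_3=2, F_4=3, F_5=5, F_6=8, F_7=13, F_8=21, F_9=34, ...
F_46 = 1836311903.

1836311903


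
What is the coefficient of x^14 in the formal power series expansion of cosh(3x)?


The Maclaurin series is cosh(t) = sum_{m>=0} t^(2m) / (2m)!, so substituting t = 3x, only even powers of x are nonzero, with coefficient of x^(2m) equal to 3^(2m) / (2m)!.
For x^14 the coefficient is 3^14/14! = 4782969/87178291200 = 19683/358758400.

19683/358758400


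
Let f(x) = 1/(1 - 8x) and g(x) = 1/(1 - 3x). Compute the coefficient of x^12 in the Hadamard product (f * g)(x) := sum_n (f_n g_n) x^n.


f has coefficients f_k = 8^k and g has coefficients g_k = 3^k, so the Hadamard product has coefficient (f*g)_k = 8^k * 3^k = 24^k.
For k = 12: 24^12 = 36520347436056576.

36520347436056576


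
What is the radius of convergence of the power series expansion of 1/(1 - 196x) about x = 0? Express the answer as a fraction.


Expanding 1/(1 - 196x) = sum_{k>=0} 196^k x^k, the series converges when |196x| < 1, i.e., |x| < 1/196.
So the radius of convergence is 1/196 = 1/196.

1/196


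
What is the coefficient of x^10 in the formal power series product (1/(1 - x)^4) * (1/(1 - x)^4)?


Combine the factors: (1/(1 - x)^4) * (1/(1 - x)^4) = 1/(1 - x)^8.
Then use 1/(1 - x)^r = sum_{k>=0} C(k + r - 1, r - 1) x^k with r = 8 and k = 10:
C(17, 7) = 19448.

19448


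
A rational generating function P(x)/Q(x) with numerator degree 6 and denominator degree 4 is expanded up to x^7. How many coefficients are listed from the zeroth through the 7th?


Expanding up to x^7 gives the coefficients for x^0, x^1, ..., x^7.
That is 7 + 1 = 8 coefficients in total.

8


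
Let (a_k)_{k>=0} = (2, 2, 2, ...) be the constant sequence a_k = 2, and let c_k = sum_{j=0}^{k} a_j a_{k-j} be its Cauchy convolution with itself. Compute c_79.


Since a_j = 2 for all j >= 0, the convolution sum becomes
c_k = sum_{j=0}^{k} 2 * 2 = 4 * (k + 1).
Equivalently, the generating function of (a_k) is 2/(1 - x) and its square is 4/(1 - x)^2 = sum_{k>=0} 4(k + 1) x^k.
For k = 79: 4 * 80 = 320.

320


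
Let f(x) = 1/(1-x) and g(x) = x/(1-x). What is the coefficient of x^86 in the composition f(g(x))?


First simplify the composition: f(g(x)) = 1/(1 - x/(1-x)) = (1-x)/((1-x) - x) = (1-x)/(1-2x).
Now extract the coefficient. Write (1-x)/(1-2x) = 1/(1-2x) - x/(1-2x).
The coefficient of x^n in 1/(1-2x) is 2^n, and in x/(1-2x) is 2^(n-1) (for n >= 1).
So the coefficient of x^86 is 2^86 - 2^85 = 77371252455336267181195264 - 38685626227668133590597632 = 38685626227668133590597632.

38685626227668133590597632


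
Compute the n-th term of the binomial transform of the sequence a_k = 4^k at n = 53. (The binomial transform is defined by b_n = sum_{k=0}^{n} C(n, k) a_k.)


With a_k = 4^k, b_n = sum_{k=0}^{n} C(n, k) 4^k = (1 + 4)^n by the binomial theorem.
For n = 53: (1 + 4)^53 = 5^53 = 11102230246251565404236316680908203125.

11102230246251565404236316680908203125


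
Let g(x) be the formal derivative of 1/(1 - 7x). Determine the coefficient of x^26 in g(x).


Differentiate termwise: d/dx sum_{k>=0} 7^k x^k = sum_{k>=1} k 7^k x^(k-1) = sum_{j>=0} (j+1) 7^(j+1) x^j.
Equivalently, d/dx [1/(1 - 7x)] = 7/(1 - 7x)^2.
For j = 26: 27 * 7^27 = 27 * 65712362363534280139543 = 1774233783815425563767661.

1774233783815425563767661


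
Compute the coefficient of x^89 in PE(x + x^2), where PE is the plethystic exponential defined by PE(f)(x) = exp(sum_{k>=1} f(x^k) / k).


With f(x) = x + x^2, the exponent is sum_{k>=1} (x^k + x^(2k)) / k = -ln(1 - x) - ln(1 - x^2). Exponentiating:
PE(x + x^2) = 1 / ((1 - x)(1 - x^2)).
This is the generating function for partitions of n into parts of size 1 or 2. The number of 2's can be any j in 0..44, and the rest are 1's, so
[x^89] = floor(89/2) + 1 = 45.

45


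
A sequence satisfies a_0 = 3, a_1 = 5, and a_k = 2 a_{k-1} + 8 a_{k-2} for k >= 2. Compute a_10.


The characteristic equation is t^2 - 2 t - 8 = 0, with roots r_1 = 4 and r_2 = -2 (so c_1 = r_1 + r_2, c_2 = -r_1 r_2 as required).
One can use the closed form a_n = A r_1^n + B r_2^n, but direct iteration is more reliable:
a_0 = 3, a_1 = 5, a_2 = 34, a_3 = 108, a_4 = 488, a_5 = 1840, a_6 = 7584, a_7 = 29888, a_8 = 120448, a_9 = 480000, a_10 = 1923584.
So a_10 = 1923584.

1923584


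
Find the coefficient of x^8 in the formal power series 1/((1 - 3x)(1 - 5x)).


By partial fractions or Cauchy convolution:
The coefficient equals sum_{k=0}^{8} 3^k * 5^(8-k).
= 966721

966721


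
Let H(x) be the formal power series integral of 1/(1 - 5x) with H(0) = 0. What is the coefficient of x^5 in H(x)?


1/(1 - 5x) = sum_{k>=0} 5^k x^k. Integrating termwise with H(0) = 0:
H(x) = sum_{k>=0} 5^k x^(k+1) / (k+1) = sum_{m>=1} 5^(m-1) x^m / m.
For m = 5: 5^4/5 = 625/5 = 125.

125


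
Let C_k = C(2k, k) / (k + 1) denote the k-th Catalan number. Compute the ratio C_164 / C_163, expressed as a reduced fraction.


Using C_k = (2k)! / (k! (k+1)!), the ratio C_{k+1}/C_k simplifies to
C_{k+1}/C_k = [(2k+2)! / ((k+1)! (k+2)!)] * [k! (k+1)! / (2k)!]
 = (2k+2)(2k+1) / ((k+1)(k+2)) = 2(2k+1) / (k+2).
For k = 163: 2(2*163 + 1) / (163 + 2) = 654/165 = 218/55.

218/55


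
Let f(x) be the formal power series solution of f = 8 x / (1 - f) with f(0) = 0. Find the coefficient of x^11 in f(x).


Apply Lagrange inversion: f = 8 x * phi(f) with phi(t) = 1/(1 - t), so
[x^n] f = 8^n * (1/n) [t^(n-1)] phi(t)^n = 8^n * (1/n) [t^(n-1)] (1 - t)^(-n) = 8^n * (1/n) C(2n - 2, n - 1) = 8^n * C_{n-1}.
For n = 11: C_10 = C(20, 10) / 11 = 184756/11 = 16796.
With the 8^11 = 8589934592 factor, the coefficient is 8589934592 * 16796 = 144276541407232.

144276541407232


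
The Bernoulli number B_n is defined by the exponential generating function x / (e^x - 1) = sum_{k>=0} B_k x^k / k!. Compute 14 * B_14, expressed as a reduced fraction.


Bernoulli numbers can also be computed recursively via B_0 = 1 and sum_{j=0}^{m} C(m+1, j) B_j = 0 for m >= 1. Odd-index Bernoulli numbers vanish for k >= 3.
Computing B_14 = 7/6, so 14 * B_14 = 14 * 7/6 = 49/3.

49/3


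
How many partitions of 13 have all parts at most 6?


Using the generating function (1-x)^(-1)(1-x^2)^(-1)...(1-x^6)^(-1),
the coefficient of x^13 counts these restricted partitions.
Result = 71

71


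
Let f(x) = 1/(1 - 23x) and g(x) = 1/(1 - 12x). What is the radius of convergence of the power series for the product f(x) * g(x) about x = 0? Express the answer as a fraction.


The radius of 1/(1 - 23x) is 1/23 (nearest singularity at x = 1/23), and the radius of 1/(1 - 12x) is 1/12.
The product f(x)*g(x) = 1/((1 - 23x)(1 - 12x)) has singularities at both 1/23 and 1/12, so its radius of convergence is the distance to the nearest one:
min(1/23, 1/12) = 1/23.

1/23


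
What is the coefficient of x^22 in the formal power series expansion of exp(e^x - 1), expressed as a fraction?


exp(e^x - 1) is the exponential generating function for the Bell numbers Bell_k: exp(e^x - 1) = sum_{k>=0} Bell_k x^k / k!.
So the coefficient of x^22 in exp(e^x - 1) is Bell_22 / 22!.
Computing: Bell_22 = 4506715738447323 and 22! = 1124000727777607680000, giving
4506715738447323/1124000727777607680000 = 88366975263673/22039229956423680000.

88366975263673/22039229956423680000


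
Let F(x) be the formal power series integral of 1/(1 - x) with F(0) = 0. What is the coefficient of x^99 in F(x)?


1/(1 - x) = sum_{k>=0} x^k. Integrating termwise and using F(0) = 0 gives
F(x) = sum_{k>=0} x^(k+1) / (k+1) = sum_{m>=1} x^m / m = -ln(1 - x).
So the coefficient of x^99 is 1/99 = 1/99.

1/99


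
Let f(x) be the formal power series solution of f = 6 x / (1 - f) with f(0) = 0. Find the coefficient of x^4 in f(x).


Apply Lagrange inversion: f = 6 x * phi(f) with phi(t) = 1/(1 - t), so
[x^n] f = 6^n * (1/n) [t^(n-1)] phi(t)^n = 6^n * (1/n) [t^(n-1)] (1 - t)^(-n) = 6^n * (1/n) C(2n - 2, n - 1) = 6^n * C_{n-1}.
For n = 4: C_3 = C(6, 3) / 4 = 20/4 = 5.
With the 6^4 = 1296 factor, the coefficient is 1296 * 5 = 6480.

6480


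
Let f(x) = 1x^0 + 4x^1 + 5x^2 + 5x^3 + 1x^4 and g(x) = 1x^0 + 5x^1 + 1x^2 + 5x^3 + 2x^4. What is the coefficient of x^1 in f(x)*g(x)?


Cauchy product at x^1:
1*5 + 4*1
= 9

9


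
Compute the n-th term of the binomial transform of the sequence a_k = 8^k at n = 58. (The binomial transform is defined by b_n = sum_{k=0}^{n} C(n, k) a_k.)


With a_k = 8^k, b_n = sum_{k=0}^{n} C(n, k) 8^k = (1 + 8)^n by the binomial theorem.
For n = 58: (1 + 8)^58 = 9^58 = 22185312344622607535965183080365494317672538611578408721.

22185312344622607535965183080365494317672538611578408721


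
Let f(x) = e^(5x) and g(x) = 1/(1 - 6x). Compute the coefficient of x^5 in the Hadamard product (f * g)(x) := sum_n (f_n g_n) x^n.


Expanding: f_k = 5^k/k! (from e^(5x)) and g_k = 6^k (from 1/(1 - 6x)). So the Hadamard coefficient (f * g)_k = 5^k 6^k / k! = (30)^k / k!.
For k = 5: 30^5/5! = 24300000/120 = 202500.

202500


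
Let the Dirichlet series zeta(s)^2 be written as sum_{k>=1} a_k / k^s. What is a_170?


The Dirichlet convolution of the constant function 1 with itself gives (1 * 1)(k) = sum_{d | k} 1 = d(k), the number of positive divisors of k.
Since zeta(s) = sum_{k>=1} 1/k^s, we have zeta(s)^2 = sum_{k>=1} d(k)/k^s, so a_k = d(k).
For k = 170: the divisors are 1, 2, 5, 10, 17, 34, 85, 170.
Count = 8.

8


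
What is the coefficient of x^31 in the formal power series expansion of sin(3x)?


The Maclaurin series is sin(t) = sum_{k>=0} (-1)^k t^(2k+1) / (2k+1)!, so substituting t = 3x, only odd powers of x are nonzero, with coefficient of x^(2k+1) equal to (-1)^k 3^(2k+1) / (2k+1)!.
Write 31 = 2*15 + 1, giving the coefficient (-1)^15 * 3^31 / 31! = -617673396283947/8222838654177922817725562880000000 = -129140163/1719191291889603051520000000.

-129140163/1719191291889603051520000000


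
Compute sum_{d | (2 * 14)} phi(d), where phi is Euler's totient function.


First, 2 * 14 = 28. One classical identity is sum_{d | n} phi(d) = n (each k in [1, n] has a unique gcd with n, and among the k's with gcd(k, n) = n/d there are phi(d) of them). So the sum equals 28. We also verify directly:
Divisors of 28: 1, 2, 4, 7, 14, 28.
phi values: 1, 1, 2, 6, 6, 12.
Sum = 28.

28


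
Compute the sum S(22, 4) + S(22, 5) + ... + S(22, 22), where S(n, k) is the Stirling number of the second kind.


By definition, S(n, k) counts partitions of an n-set into exactly k nonempty blocks.
Computing row n = 22 for k = 4..22:
S(22, k): 727778623825, 19137821912055, 163305339345225, 602762379967440, 1142399079991620, 1241963303533920, 835143799377954, 366282500870286, 108823356051137, 22496861868481, 3295165281331, 345615943200, 26046574004, 1404142047, 53374629, 1389850, 23485, 231, 1
Sum = 4506710508270721.

4506710508270721


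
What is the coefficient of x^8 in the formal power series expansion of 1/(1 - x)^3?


The expansion 1/(1 - x)^r = sum_{k>=0} C(k + r - 1, r - 1) x^k follows from the multiset / negative-binomial theorem (or from repeated differentiation of the geometric series).
For r = 3 and k = 8:
C(10, 2) = 3628800 / (2 * 40320) = 45.

45


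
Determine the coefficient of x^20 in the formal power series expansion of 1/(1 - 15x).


The geometric series identity gives 1/(1 - c x) = sum_{k>=0} c^k x^k, so the coefficient of x^k is c^k.
Here c = 15 and k = 20.
Computing: 15^20 = 332525673007965087890625

332525673007965087890625


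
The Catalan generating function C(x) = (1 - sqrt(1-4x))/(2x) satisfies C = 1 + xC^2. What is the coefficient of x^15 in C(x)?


Substituting x -> x scales the n-th coefficient by 1, so [x^15] C(x) = C_15.
C_15 = C(2*15, 15)/(16) = 155117520/16 = 9694845.
= 9694845.

9694845


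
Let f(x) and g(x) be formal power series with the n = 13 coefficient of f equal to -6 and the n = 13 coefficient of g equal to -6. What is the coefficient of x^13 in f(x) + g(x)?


Addition of formal power series is termwise.
The coefficient of x^13 in f + g = -6 + -6
= -12

-12


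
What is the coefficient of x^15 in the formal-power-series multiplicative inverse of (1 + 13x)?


The inverse is 1/(1 + 13x). Apply the geometric identity 1/(1 - y) = sum_{k>=0} y^k with y = -13x:
1/(1 + 13x) = sum_{k>=0} (-13)^k x^k.
So the coefficient of x^15 is (-13)^15 = -51185893014090757.

-51185893014090757


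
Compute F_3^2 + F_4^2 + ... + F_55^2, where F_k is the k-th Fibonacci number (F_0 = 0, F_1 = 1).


There is a standard identity sum_{k=0}^{N} F_k^2 = F_N * F_{N+1} (proved inductively from the telescoping relation F_k^2 = F_k F_{k+1} - F_{k-1} F_k). Then
sum_{k=3}^{55} F_k^2 = F_55 F_56 - F_2 F_3.
Computing: F_55 = 139583862445, F_56 = 225851433717, F_2 = 1, F_3 = 2.
Sum = 139583862445 * 225851433717 - 1 * 2 = 31525215456959763058063.

31525215456959763058063


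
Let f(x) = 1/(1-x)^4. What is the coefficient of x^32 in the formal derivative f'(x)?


Differentiate: d/dx [ 1/(1-x)^r ] = r / (1-x)^(r+1).
Here r = 4, so f'(x) = 4 / (1-x)^5.
The expansion of 1/(1-x)^(r+1) has coefficient of x^n equal to C(n+r, r).
So the coefficient of x^32 in f'(x) is
4 * C(36, 4) = 4 * 58905 = 235620

235620


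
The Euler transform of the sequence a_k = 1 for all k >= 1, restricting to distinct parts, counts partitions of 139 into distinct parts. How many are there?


Partitions of 139 into distinct parts can be computed via generating function.
Product (1+x)(1+x^2)(1+x^3)...
The coefficient of x^139 = 8953856

8953856


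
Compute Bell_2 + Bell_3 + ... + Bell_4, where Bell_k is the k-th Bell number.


Recall Bell_k counts set partitions of a k-set (with Bell_0 = 1 by convention).
Bell_2 through Bell_4: 2, 5, 15
Sum = 2 + 5 + 15 = 22.

22


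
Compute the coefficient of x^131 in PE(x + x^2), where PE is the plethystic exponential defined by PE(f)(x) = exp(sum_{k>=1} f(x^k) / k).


With f(x) = x + x^2, the exponent is sum_{k>=1} (x^k + x^(2k)) / k = -ln(1 - x) - ln(1 - x^2). Exponentiating:
PE(x + x^2) = 1 / ((1 - x)(1 - x^2)).
This is the generating function for partitions of n into parts of size 1 or 2. The number of 2's can be any j in 0..65, and the rest are 1's, so
[x^131] = floor(131/2) + 1 = 66.

66


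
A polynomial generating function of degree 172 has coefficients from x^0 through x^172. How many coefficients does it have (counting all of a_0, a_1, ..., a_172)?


A polynomial of degree 172 takes the form a_0 + a_1 x + ... + a_172 x^172.
The number of coefficients is 172 + 1 = 173.

173


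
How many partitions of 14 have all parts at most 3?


Using the generating function (1-x)^(-1)(1-x^2)^(-1)(1-x^3)^(-1),
the coefficient of x^14 counts these restricted partitions.
Result = 24

24


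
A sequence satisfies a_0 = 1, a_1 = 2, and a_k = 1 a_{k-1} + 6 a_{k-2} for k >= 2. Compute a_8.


The characteristic equation is t^2 - 1 t - 6 = 0, with roots r_1 = 3 and r_2 = -2 (so c_1 = r_1 + r_2, c_2 = -r_1 r_2 as required).
One can use the closed form a_n = A r_1^n + B r_2^n, but direct iteration is more reliable:
a_0 = 1, a_1 = 2, a_2 = 8, a_3 = 20, a_4 = 68, a_5 = 188, a_6 = 596, a_7 = 1724, a_8 = 5300.
So a_8 = 5300.

5300


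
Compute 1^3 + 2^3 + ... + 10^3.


This power sum has a closed form given by Faulhaber's formula
sum_{k=1}^{m} k^p = (1 / (p + 1)) * sum_{j=0}^{p} C(p + 1, j) B_j m^(p + 1 - j),
but for small m direct computation is fastest:
1 + 8 + 27 + 64 + 125 + 216 + 343 + 512 + 729 + 1000 = 3025.

3025


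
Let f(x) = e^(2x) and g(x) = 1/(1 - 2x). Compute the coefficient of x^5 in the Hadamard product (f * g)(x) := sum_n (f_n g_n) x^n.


Expanding: f_k = 2^k/k! (from e^(2x)) and g_k = 2^k (from 1/(1 - 2x)). So the Hadamard coefficient (f * g)_k = 2^k 2^k / k! = (4)^k / k!.
For k = 5: 4^5/5! = 1024/120 = 128/15.

128/15
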